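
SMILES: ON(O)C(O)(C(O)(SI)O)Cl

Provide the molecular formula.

C2H5ClINO5S

Heavy atoms from the SMILES: 2 C, 1 Cl, 1 I, 1 N, 5 O, 1 S.
Implicit hydrogens by atom environment:
  5 × O: 1 H each → 5
  2 × C: no H
  1 × Cl: no H
  1 × I: no H
  1 × N: no H
  1 × S: no H
  Total hydrogens = 5.
Molecular formula: C2H5ClINO5S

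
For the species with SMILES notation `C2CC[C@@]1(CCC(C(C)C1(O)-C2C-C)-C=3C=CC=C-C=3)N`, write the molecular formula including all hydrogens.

Heavy atoms from the SMILES: 19 C, 1 N, 1 O.
Implicit hydrogens by atom environment:
  6 × C: 2 H each → 12
  5 × C (aromatic): 1 H each → 5
  3 × C: 1 H each → 3
  2 × C: 3 H each → 6
  2 × C: no H
  1 × C (aromatic): no H
  1 × N: 2 H
  1 × O: 1 H
  Total hydrogens = 29.
Molecular formula: C19H29NO

C19H29NO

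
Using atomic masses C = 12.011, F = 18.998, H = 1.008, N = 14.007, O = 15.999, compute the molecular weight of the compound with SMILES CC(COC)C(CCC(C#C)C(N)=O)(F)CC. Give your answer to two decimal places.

243.32

Molecular formula: C13H22FNO2.
M = 13×12.011 + 1×18.998 + 22×1.008 + 1×14.007 + 2×15.999 = 243.32 g/mol.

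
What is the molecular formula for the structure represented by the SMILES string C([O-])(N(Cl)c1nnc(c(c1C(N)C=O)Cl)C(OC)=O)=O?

C9H7Cl2N4O5-

Heavy atoms from the SMILES: 9 C, 2 Cl, 4 N, 5 O.
Implicit hydrogens by atom environment:
  4 × C (aromatic): no H
  4 × O: no H
  2 × C: 1 H each → 2
  2 × C: no H
  2 × Cl: no H
  2 × N (aromatic): no H
  1 × C: 3 H
  1 × N: 2 H
  1 × N: no H
  1 × O (charge -1): no H
  Total hydrogens = 7.
Net charge -1.
Molecular formula: C9H7Cl2N4O5-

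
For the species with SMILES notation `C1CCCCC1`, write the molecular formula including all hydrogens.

C6H12

Heavy atoms from the SMILES: 6 C.
Implicit hydrogens by atom environment:
  6 × C: 2 H each → 12
  Total hydrogens = 12.
Molecular formula: C6H12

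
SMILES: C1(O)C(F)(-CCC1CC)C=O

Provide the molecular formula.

Heavy atoms from the SMILES: 8 C, 1 F, 2 O.
Implicit hydrogens by atom environment:
  3 × C: 2 H each → 6
  3 × C: 1 H each → 3
  1 × C: 3 H
  1 × C: no H
  1 × F: no H
  1 × O: 1 H
  1 × O: no H
  Total hydrogens = 13.
Molecular formula: C8H13FO2

C8H13FO2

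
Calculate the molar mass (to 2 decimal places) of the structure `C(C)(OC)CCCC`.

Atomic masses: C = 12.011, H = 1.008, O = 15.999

Molecular formula: C7H16O.
M = 7×12.011 + 16×1.008 + 1×15.999 = 116.20 g/mol.

116.20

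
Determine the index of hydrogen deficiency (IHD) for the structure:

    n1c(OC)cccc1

Molecular formula from the SMILES: C6H7NO.
DoU = (2C + 2 + N − H − X)/2 = (2·6 + 2 + 1 − 7 − 0)/2 = 8/2 = 4.
(Structurally: 1 ring(s) + 3 π bond(s) = 4.)

4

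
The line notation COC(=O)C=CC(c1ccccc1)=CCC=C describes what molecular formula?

C15H16O2

Heavy atoms from the SMILES: 15 C, 2 O.
Implicit hydrogens by atom environment:
  5 × C (aromatic): 1 H each → 5
  4 × C: 1 H each → 4
  2 × C: 2 H each → 4
  2 × C: no H
  2 × O: no H
  1 × C: 3 H
  1 × C (aromatic): no H
  Total hydrogens = 16.
Molecular formula: C15H16O2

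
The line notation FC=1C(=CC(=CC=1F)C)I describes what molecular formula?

Heavy atoms from the SMILES: 7 C, 2 F, 1 I.
Implicit hydrogens by atom environment:
  4 × C (aromatic): no H
  2 × C (aromatic): 1 H each → 2
  2 × F: no H
  1 × C: 3 H
  1 × I: no H
  Total hydrogens = 5.
Molecular formula: C7H5F2I

C7H5F2I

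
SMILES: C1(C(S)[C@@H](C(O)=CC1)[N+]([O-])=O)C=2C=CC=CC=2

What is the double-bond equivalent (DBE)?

Molecular formula from the SMILES: C12H13NO3S.
DoU = (2C + 2 + N − H − X)/2 = (2·12 + 2 + 1 − 13 − 0)/2 = 14/2 = 7.
(Structurally: 2 ring(s) + 5 π bond(s) = 7.)

7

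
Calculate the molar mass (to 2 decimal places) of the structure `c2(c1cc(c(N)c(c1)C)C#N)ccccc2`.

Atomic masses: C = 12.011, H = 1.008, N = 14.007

Molecular formula: C14H12N2.
M = 14×12.011 + 12×1.008 + 2×14.007 = 208.26 g/mol.

208.26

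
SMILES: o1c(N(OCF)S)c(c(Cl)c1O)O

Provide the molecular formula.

C5H5ClFNO4S

Heavy atoms from the SMILES: 5 C, 1 Cl, 1 F, 1 N, 4 O, 1 S.
Implicit hydrogens by atom environment:
  4 × C (aromatic): no H
  2 × O: 1 H each → 2
  1 × C: 2 H
  1 × Cl: no H
  1 × F: no H
  1 × N: no H
  1 × O (aromatic): no H
  1 × O: no H
  1 × S: 1 H
  Total hydrogens = 5.
Molecular formula: C5H5ClFNO4S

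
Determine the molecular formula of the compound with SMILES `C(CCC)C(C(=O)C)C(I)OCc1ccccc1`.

Heavy atoms from the SMILES: 15 C, 1 I, 2 O.
Implicit hydrogens by atom environment:
  5 × C (aromatic): 1 H each → 5
  4 × C: 2 H each → 8
  2 × C: 3 H each → 6
  2 × C: 1 H each → 2
  2 × O: no H
  1 × C (aromatic): no H
  1 × C: no H
  1 × I: no H
  Total hydrogens = 21.
Molecular formula: C15H21IO2

C15H21IO2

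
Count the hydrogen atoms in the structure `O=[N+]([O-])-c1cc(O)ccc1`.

Hydrogens are implicit in SMILES; fill each atom to its normal valence:
  4 × C (aromatic): 1 H each → 4
  2 × C (aromatic): no H
  1 × N (charge +1): no H
  1 × O: 1 H
  1 × O: no H
  1 × O (charge -1): no H
  Total hydrogens = 5.

5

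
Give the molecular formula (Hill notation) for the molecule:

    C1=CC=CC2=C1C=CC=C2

C10H8

Heavy atoms from the SMILES: 10 C.
Implicit hydrogens by atom environment:
  8 × C (aromatic): 1 H each → 8
  2 × C (aromatic): no H
  Total hydrogens = 8.
Molecular formula: C10H8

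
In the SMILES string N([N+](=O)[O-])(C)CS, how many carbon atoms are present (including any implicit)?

2

The symbol for carbon appears 2 times in the SMILES.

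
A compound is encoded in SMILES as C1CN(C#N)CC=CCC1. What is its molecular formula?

C8H12N2

Heavy atoms from the SMILES: 8 C, 2 N.
Implicit hydrogens by atom environment:
  5 × C: 2 H each → 10
  2 × C: 1 H each → 2
  2 × N: no H
  1 × C: no H
  Total hydrogens = 12.
Molecular formula: C8H12N2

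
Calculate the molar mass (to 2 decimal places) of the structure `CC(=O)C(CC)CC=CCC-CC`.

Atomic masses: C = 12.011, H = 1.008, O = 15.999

182.31

Molecular formula: C12H22O.
M = 12×12.011 + 22×1.008 + 1×15.999 = 182.31 g/mol.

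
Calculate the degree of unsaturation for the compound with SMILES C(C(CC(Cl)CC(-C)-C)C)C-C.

0

Molecular formula from the SMILES: C11H23Cl.
DoU = (2C + 2 + N − H − X)/2 = (2·11 + 2 + 0 − 23 − 1)/2 = 0/2 = 0.
(Structurally: 0 ring(s) + 0 π bond(s) = 0.)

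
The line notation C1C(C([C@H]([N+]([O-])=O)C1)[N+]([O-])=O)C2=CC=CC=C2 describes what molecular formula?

Heavy atoms from the SMILES: 11 C, 2 N, 4 O.
Implicit hydrogens by atom environment:
  5 × C (aromatic): 1 H each → 5
  3 × C: 1 H each → 3
  2 × C: 2 H each → 4
  2 × N (charge +1): no H
  2 × O: no H
  2 × O (charge -1): no H
  1 × C (aromatic): no H
  Total hydrogens = 12.
Molecular formula: C11H12N2O4

C11H12N2O4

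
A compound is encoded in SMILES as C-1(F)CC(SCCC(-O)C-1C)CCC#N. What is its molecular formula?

Heavy atoms from the SMILES: 11 C, 1 F, 1 N, 1 O, 1 S.
Implicit hydrogens by atom environment:
  5 × C: 2 H each → 10
  4 × C: 1 H each → 4
  1 × C: 3 H
  1 × C: no H
  1 × F: no H
  1 × N: no H
  1 × O: 1 H
  1 × S: no H
  Total hydrogens = 18.
Molecular formula: C11H18FNOS

C11H18FNOS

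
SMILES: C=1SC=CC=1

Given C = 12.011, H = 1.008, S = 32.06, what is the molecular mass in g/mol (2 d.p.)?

84.14

Molecular formula: C4H4S.
M = 4×12.011 + 4×1.008 + 1×32.06 = 84.14 g/mol.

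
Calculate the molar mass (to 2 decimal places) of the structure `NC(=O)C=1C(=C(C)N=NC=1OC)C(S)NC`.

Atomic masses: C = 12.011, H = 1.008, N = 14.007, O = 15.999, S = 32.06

Molecular formula: C9H14N4O2S.
M = 9×12.011 + 14×1.008 + 4×14.007 + 2×15.999 + 1×32.06 = 242.30 g/mol.

242.30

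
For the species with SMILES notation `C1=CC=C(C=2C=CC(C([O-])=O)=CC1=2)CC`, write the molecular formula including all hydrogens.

Heavy atoms from the SMILES: 13 C, 2 O.
Implicit hydrogens by atom environment:
  6 × C (aromatic): 1 H each → 6
  4 × C (aromatic): no H
  1 × C: 3 H
  1 × C: 2 H
  1 × C: no H
  1 × O: no H
  1 × O (charge -1): no H
  Total hydrogens = 11.
Net charge -1.
Molecular formula: C13H11O2-

C13H11O2-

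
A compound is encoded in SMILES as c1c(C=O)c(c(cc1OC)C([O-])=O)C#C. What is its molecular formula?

C11H7O4-

Heavy atoms from the SMILES: 11 C, 4 O.
Implicit hydrogens by atom environment:
  4 × C (aromatic): no H
  3 × O: no H
  2 × C (aromatic): 1 H each → 2
  2 × C: 1 H each → 2
  2 × C: no H
  1 × C: 3 H
  1 × O (charge -1): no H
  Total hydrogens = 7.
Net charge -1.
Molecular formula: C11H7O4-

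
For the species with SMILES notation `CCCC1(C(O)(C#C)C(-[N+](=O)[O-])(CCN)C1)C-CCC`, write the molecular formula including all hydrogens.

Heavy atoms from the SMILES: 15 C, 2 N, 3 O.
Implicit hydrogens by atom environment:
  8 × C: 2 H each → 16
  4 × C: no H
  2 × C: 3 H each → 6
  1 × C: 1 H
  1 × N: 2 H
  1 × N (charge +1): no H
  1 × O: 1 H
  1 × O: no H
  1 × O (charge -1): no H
  Total hydrogens = 26.
Molecular formula: C15H26N2O3

C15H26N2O3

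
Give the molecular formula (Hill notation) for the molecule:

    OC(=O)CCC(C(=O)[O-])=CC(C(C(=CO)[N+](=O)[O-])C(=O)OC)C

Heavy atoms from the SMILES: 13 C, 1 N, 9 O.
Implicit hydrogens by atom environment:
  5 × C: no H
  5 × O: no H
  4 × C: 1 H each → 4
  2 × C: 3 H each → 6
  2 × C: 2 H each → 4
  2 × O: 1 H each → 2
  2 × O (charge -1): no H
  1 × N (charge +1): no H
  Total hydrogens = 16.
Net charge -1.
Molecular formula: C13H16NO9-

C13H16NO9-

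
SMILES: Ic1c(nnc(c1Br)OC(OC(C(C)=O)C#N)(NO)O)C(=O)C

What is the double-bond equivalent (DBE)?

Molecular formula from the SMILES: C11H10BrIN4O6.
DoU = (2C + 2 + N − H − X)/2 = (2·11 + 2 + 4 − 10 − 2)/2 = 16/2 = 8.
(Structurally: 1 ring(s) + 7 π bond(s) = 8.)

8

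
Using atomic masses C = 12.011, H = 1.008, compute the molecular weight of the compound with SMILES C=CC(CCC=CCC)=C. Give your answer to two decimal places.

Molecular formula: C10H16.
M = 10×12.011 + 16×1.008 = 136.24 g/mol.

136.24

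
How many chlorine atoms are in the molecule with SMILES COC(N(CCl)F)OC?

1

The symbol for chlorine appears 1 time in the SMILES.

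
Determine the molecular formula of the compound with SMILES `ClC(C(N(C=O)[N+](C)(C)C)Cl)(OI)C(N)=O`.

C7H13Cl2IN3O3+

Heavy atoms from the SMILES: 7 C, 2 Cl, 1 I, 3 N, 3 O.
Implicit hydrogens by atom environment:
  3 × C: 3 H each → 9
  3 × O: no H
  2 × C: 1 H each → 2
  2 × C: no H
  2 × Cl: no H
  1 × I: no H
  1 × N: 2 H
  1 × N: no H
  1 × N (charge +1): no H
  Total hydrogens = 13.
Net charge +1.
Molecular formula: C7H13Cl2IN3O3+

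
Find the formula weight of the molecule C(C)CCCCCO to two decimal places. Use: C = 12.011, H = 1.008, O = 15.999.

Molecular formula: C7H16O.
M = 7×12.011 + 16×1.008 + 1×15.999 = 116.20 g/mol.

116.20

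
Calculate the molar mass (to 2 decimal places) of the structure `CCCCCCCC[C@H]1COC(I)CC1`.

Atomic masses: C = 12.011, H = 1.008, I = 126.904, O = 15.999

324.25

Molecular formula: C13H25IO.
M = 13×12.011 + 25×1.008 + 1×126.904 + 1×15.999 = 324.25 g/mol.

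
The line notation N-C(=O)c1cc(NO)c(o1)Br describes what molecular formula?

C5H5BrN2O3

Heavy atoms from the SMILES: 1 Br, 5 C, 2 N, 3 O.
Implicit hydrogens by atom environment:
  3 × C (aromatic): no H
  1 × Br: no H
  1 × C (aromatic): 1 H
  1 × C: no H
  1 × N: 2 H
  1 × N: 1 H
  1 × O: 1 H
  1 × O (aromatic): no H
  1 × O: no H
  Total hydrogens = 5.
Molecular formula: C5H5BrN2O3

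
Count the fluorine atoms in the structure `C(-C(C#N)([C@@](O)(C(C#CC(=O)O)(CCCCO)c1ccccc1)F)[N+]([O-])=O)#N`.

The symbol for fluorine appears 1 time in the SMILES.

1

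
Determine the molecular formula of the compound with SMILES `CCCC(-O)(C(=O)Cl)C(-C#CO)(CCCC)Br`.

C12H18BrClO3

Heavy atoms from the SMILES: 1 Br, 12 C, 1 Cl, 3 O.
Implicit hydrogens by atom environment:
  5 × C: 2 H each → 10
  5 × C: no H
  2 × C: 3 H each → 6
  2 × O: 1 H each → 2
  1 × Br: no H
  1 × Cl: no H
  1 × O: no H
  Total hydrogens = 18.
Molecular formula: C12H18BrClO3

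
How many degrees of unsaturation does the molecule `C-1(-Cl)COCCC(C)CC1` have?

Molecular formula from the SMILES: C8H15ClO.
DoU = (2C + 2 + N − H − X)/2 = (2·8 + 2 + 0 − 15 − 1)/2 = 2/2 = 1.
(Structurally: 1 ring(s) + 0 π bond(s) = 1.)

1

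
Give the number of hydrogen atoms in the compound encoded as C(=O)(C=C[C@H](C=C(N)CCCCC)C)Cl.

Hydrogens are implicit in SMILES; fill each atom to its normal valence:
  4 × C: 2 H each → 8
  4 × C: 1 H each → 4
  2 × C: 3 H each → 6
  2 × C: no H
  1 × Cl: no H
  1 × N: 2 H
  1 × O: no H
  Total hydrogens = 20.

20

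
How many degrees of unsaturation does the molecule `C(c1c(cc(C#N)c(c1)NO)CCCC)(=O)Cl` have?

Molecular formula from the SMILES: C12H13ClN2O2.
DoU = (2C + 2 + N − H − X)/2 = (2·12 + 2 + 2 − 13 − 1)/2 = 14/2 = 7.
(Structurally: 1 ring(s) + 6 π bond(s) = 7.)

7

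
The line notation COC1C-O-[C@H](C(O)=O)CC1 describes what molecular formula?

C7H12O4

Heavy atoms from the SMILES: 7 C, 4 O.
Implicit hydrogens by atom environment:
  3 × C: 2 H each → 6
  3 × O: no H
  2 × C: 1 H each → 2
  1 × C: 3 H
  1 × C: no H
  1 × O: 1 H
  Total hydrogens = 12.
Molecular formula: C7H12O4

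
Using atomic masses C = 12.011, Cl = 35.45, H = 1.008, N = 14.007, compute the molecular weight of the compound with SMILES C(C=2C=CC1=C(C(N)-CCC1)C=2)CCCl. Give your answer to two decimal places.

223.74

Molecular formula: C13H18ClN.
M = 13×12.011 + 1×35.45 + 18×1.008 + 1×14.007 = 223.74 g/mol.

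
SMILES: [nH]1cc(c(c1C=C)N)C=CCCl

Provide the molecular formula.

Heavy atoms from the SMILES: 9 C, 1 Cl, 2 N.
Implicit hydrogens by atom environment:
  3 × C: 1 H each → 3
  3 × C (aromatic): no H
  2 × C: 2 H each → 4
  1 × C (aromatic): 1 H
  1 × Cl: no H
  1 × N: 2 H
  1 × N (aromatic): 1 H
  Total hydrogens = 11.
Molecular formula: C9H11ClN2

C9H11ClN2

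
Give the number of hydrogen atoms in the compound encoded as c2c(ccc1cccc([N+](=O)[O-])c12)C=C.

9

Hydrogens are implicit in SMILES; fill each atom to its normal valence:
  6 × C (aromatic): 1 H each → 6
  4 × C (aromatic): no H
  1 × C: 2 H
  1 × C: 1 H
  1 × N (charge +1): no H
  1 × O: no H
  1 × O (charge -1): no H
  Total hydrogens = 9.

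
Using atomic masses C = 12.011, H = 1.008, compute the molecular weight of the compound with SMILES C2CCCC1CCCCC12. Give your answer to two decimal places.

138.25

Molecular formula: C10H18.
M = 10×12.011 + 18×1.008 = 138.25 g/mol.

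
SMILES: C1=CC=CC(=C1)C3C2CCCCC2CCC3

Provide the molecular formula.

C16H22

Heavy atoms from the SMILES: 16 C.
Implicit hydrogens by atom environment:
  7 × C: 2 H each → 14
  5 × C (aromatic): 1 H each → 5
  3 × C: 1 H each → 3
  1 × C (aromatic): no H
  Total hydrogens = 22.
Molecular formula: C16H22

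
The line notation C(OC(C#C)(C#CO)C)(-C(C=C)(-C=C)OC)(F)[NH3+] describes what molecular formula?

C13H17FNO3+

Heavy atoms from the SMILES: 13 C, 1 F, 1 N, 3 O.
Implicit hydrogens by atom environment:
  6 × C: no H
  3 × C: 1 H each → 3
  2 × C: 3 H each → 6
  2 × C: 2 H each → 4
  2 × O: no H
  1 × F: no H
  1 × N (charge +1): 3 H
  1 × O: 1 H
  Total hydrogens = 17.
Net charge +1.
Molecular formula: C13H17FNO3+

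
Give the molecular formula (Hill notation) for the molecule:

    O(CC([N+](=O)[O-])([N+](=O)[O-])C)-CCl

C4H7ClN2O5

Heavy atoms from the SMILES: 4 C, 1 Cl, 2 N, 5 O.
Implicit hydrogens by atom environment:
  3 × O: no H
  2 × C: 2 H each → 4
  2 × N (charge +1): no H
  2 × O (charge -1): no H
  1 × C: 3 H
  1 × C: no H
  1 × Cl: no H
  Total hydrogens = 7.
Molecular formula: C4H7ClN2O5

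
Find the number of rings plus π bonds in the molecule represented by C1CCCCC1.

Molecular formula from the SMILES: C6H12.
DoU = (2C + 2 + N − H − X)/2 = (2·6 + 2 + 0 − 12 − 0)/2 = 2/2 = 1.
(Structurally: 1 ring(s) + 0 π bond(s) = 1.)

1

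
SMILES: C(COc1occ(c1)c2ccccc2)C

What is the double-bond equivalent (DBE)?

Molecular formula from the SMILES: C13H14O2.
DoU = (2C + 2 + N − H − X)/2 = (2·13 + 2 + 0 − 14 − 0)/2 = 14/2 = 7.
(Structurally: 2 ring(s) + 5 π bond(s) = 7.)

7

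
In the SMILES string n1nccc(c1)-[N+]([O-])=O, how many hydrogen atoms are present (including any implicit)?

3

Hydrogens are implicit in SMILES; fill each atom to its normal valence:
  3 × C (aromatic): 1 H each → 3
  2 × N (aromatic): no H
  1 × C (aromatic): no H
  1 × N (charge +1): no H
  1 × O: no H
  1 × O (charge -1): no H
  Total hydrogens = 3.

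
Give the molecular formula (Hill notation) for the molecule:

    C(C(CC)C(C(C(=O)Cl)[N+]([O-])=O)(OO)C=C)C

C10H16ClNO5

Heavy atoms from the SMILES: 10 C, 1 Cl, 1 N, 5 O.
Implicit hydrogens by atom environment:
  3 × C: 2 H each → 6
  3 × C: 1 H each → 3
  3 × O: no H
  2 × C: 3 H each → 6
  2 × C: no H
  1 × Cl: no H
  1 × N (charge +1): no H
  1 × O: 1 H
  1 × O (charge -1): no H
  Total hydrogens = 16.
Molecular formula: C10H16ClNO5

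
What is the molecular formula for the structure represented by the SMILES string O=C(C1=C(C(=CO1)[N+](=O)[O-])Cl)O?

Heavy atoms from the SMILES: 5 C, 1 Cl, 1 N, 5 O.
Implicit hydrogens by atom environment:
  3 × C (aromatic): no H
  2 × O: no H
  1 × C (aromatic): 1 H
  1 × C: no H
  1 × Cl: no H
  1 × N (charge +1): no H
  1 × O: 1 H
  1 × O (aromatic): no H
  1 × O (charge -1): no H
  Total hydrogens = 2.
Molecular formula: C5H2ClNO5

C5H2ClNO5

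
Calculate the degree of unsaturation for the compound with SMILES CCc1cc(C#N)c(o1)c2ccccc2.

Molecular formula from the SMILES: C13H11NO.
DoU = (2C + 2 + N − H − X)/2 = (2·13 + 2 + 1 − 11 − 0)/2 = 18/2 = 9.
(Structurally: 2 ring(s) + 7 π bond(s) = 9.)

9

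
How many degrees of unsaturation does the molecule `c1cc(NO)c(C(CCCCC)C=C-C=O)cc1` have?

Molecular formula from the SMILES: C15H21NO2.
DoU = (2C + 2 + N − H − X)/2 = (2·15 + 2 + 1 − 21 − 0)/2 = 12/2 = 6.
(Structurally: 1 ring(s) + 5 π bond(s) = 6.)

6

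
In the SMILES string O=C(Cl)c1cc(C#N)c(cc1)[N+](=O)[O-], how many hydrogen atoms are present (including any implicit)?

3

Hydrogens are implicit in SMILES; fill each atom to its normal valence:
  3 × C (aromatic): 1 H each → 3
  3 × C (aromatic): no H
  2 × C: no H
  2 × O: no H
  1 × Cl: no H
  1 × N (charge +1): no H
  1 × N: no H
  1 × O (charge -1): no H
  Total hydrogens = 3.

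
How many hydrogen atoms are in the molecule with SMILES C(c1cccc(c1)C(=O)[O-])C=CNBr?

9

Hydrogens are implicit in SMILES; fill each atom to its normal valence:
  4 × C (aromatic): 1 H each → 4
  2 × C: 1 H each → 2
  2 × C (aromatic): no H
  1 × Br: no H
  1 × C: 2 H
  1 × C: no H
  1 × N: 1 H
  1 × O: no H
  1 × O (charge -1): no H
  Total hydrogens = 9.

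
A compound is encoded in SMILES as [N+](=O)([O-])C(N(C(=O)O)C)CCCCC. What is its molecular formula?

C8H16N2O4

Heavy atoms from the SMILES: 8 C, 2 N, 4 O.
Implicit hydrogens by atom environment:
  4 × C: 2 H each → 8
  2 × C: 3 H each → 6
  2 × O: no H
  1 × C: 1 H
  1 × C: no H
  1 × N: no H
  1 × N (charge +1): no H
  1 × O: 1 H
  1 × O (charge -1): no H
  Total hydrogens = 16.
Molecular formula: C8H16N2O4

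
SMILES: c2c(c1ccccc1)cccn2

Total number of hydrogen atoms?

Hydrogens are implicit in SMILES; fill each atom to its normal valence:
  9 × C (aromatic): 1 H each → 9
  2 × C (aromatic): no H
  1 × N (aromatic): no H
  Total hydrogens = 9.

9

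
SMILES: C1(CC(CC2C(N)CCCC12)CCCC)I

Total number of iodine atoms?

The symbol for iodine appears 1 time in the SMILES.

1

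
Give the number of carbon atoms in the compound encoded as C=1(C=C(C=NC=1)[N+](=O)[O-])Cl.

5

The symbol for carbon appears 5 times in the SMILES. (Cl is a single chlorine, not C + l.)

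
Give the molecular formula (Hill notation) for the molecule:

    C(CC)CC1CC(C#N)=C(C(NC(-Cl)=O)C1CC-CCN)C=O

Heavy atoms from the SMILES: 17 C, 1 Cl, 3 N, 2 O.
Implicit hydrogens by atom environment:
  8 × C: 2 H each → 16
  4 × C: 1 H each → 4
  4 × C: no H
  2 × O: no H
  1 × C: 3 H
  1 × Cl: no H
  1 × N: 2 H
  1 × N: 1 H
  1 × N: no H
  Total hydrogens = 26.
Molecular formula: C17H26ClN3O2

C17H26ClN3O2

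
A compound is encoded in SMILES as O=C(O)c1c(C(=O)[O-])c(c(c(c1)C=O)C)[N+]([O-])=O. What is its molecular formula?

C10H6NO7-

Heavy atoms from the SMILES: 10 C, 1 N, 7 O.
Implicit hydrogens by atom environment:
  5 × C (aromatic): no H
  4 × O: no H
  2 × C: no H
  2 × O (charge -1): no H
  1 × C: 3 H
  1 × C (aromatic): 1 H
  1 × C: 1 H
  1 × N (charge +1): no H
  1 × O: 1 H
  Total hydrogens = 6.
Net charge -1.
Molecular formula: C10H6NO7-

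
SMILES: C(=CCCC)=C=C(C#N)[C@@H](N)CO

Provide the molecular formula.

C10H14N2O

Heavy atoms from the SMILES: 10 C, 2 N, 1 O.
Implicit hydrogens by atom environment:
  4 × C: no H
  3 × C: 2 H each → 6
  2 × C: 1 H each → 2
  1 × C: 3 H
  1 × N: 2 H
  1 × N: no H
  1 × O: 1 H
  Total hydrogens = 14.
Molecular formula: C10H14N2O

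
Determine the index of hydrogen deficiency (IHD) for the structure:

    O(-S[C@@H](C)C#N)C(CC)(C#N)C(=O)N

5

Molecular formula from the SMILES: C8H11N3O2S.
DoU = (2C + 2 + N − H − X)/2 = (2·8 + 2 + 3 − 11 − 0)/2 = 10/2 = 5.
(Structurally: 0 ring(s) + 5 π bond(s) = 5.)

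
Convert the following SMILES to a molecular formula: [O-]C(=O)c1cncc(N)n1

Heavy atoms from the SMILES: 5 C, 3 N, 2 O.
Implicit hydrogens by atom environment:
  2 × C (aromatic): 1 H each → 2
  2 × C (aromatic): no H
  2 × N (aromatic): no H
  1 × C: no H
  1 × N: 2 H
  1 × O: no H
  1 × O (charge -1): no H
  Total hydrogens = 4.
Net charge -1.
Molecular formula: C5H4N3O2-

C5H4N3O2-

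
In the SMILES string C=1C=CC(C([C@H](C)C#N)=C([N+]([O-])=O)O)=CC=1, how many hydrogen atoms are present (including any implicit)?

Hydrogens are implicit in SMILES; fill each atom to its normal valence:
  5 × C (aromatic): 1 H each → 5
  3 × C: no H
  1 × C: 3 H
  1 × C: 1 H
  1 × C (aromatic): no H
  1 × N (charge +1): no H
  1 × N: no H
  1 × O: 1 H
  1 × O: no H
  1 × O (charge -1): no H
  Total hydrogens = 10.

10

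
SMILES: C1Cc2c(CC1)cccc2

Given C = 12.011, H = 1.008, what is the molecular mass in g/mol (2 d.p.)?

Molecular formula: C10H12.
M = 10×12.011 + 12×1.008 = 132.21 g/mol.

132.21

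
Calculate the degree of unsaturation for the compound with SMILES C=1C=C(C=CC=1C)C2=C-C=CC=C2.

8

Molecular formula from the SMILES: C13H12.
DoU = (2C + 2 + N − H − X)/2 = (2·13 + 2 + 0 − 12 − 0)/2 = 16/2 = 8.
(Structurally: 2 ring(s) + 6 π bond(s) = 8.)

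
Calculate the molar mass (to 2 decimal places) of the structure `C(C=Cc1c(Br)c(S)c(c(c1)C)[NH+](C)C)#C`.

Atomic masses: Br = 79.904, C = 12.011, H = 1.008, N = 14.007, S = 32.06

Molecular formula: C13H15BrNS+.
M = 1×79.904 + 13×12.011 + 15×1.008 + 1×14.007 + 1×32.06 = 297.23 g/mol.

297.23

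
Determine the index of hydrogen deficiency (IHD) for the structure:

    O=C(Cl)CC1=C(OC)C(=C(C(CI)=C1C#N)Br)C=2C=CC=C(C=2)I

Molecular formula from the SMILES: C17H11BrClI2NO2.
DoU = (2C + 2 + N − H − X)/2 = (2·17 + 2 + 1 − 11 − 4)/2 = 22/2 = 11.
(Structurally: 2 ring(s) + 9 π bond(s) = 11.)

11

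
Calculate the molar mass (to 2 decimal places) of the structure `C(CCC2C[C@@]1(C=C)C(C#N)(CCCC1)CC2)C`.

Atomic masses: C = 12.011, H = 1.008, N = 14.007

Molecular formula: C17H27N.
M = 17×12.011 + 27×1.008 + 1×14.007 = 245.41 g/mol.

245.41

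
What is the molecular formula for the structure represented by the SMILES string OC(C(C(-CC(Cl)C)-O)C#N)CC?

C9H16ClNO2

Heavy atoms from the SMILES: 9 C, 1 Cl, 1 N, 2 O.
Implicit hydrogens by atom environment:
  4 × C: 1 H each → 4
  2 × C: 3 H each → 6
  2 × C: 2 H each → 4
  2 × O: 1 H each → 2
  1 × C: no H
  1 × Cl: no H
  1 × N: no H
  Total hydrogens = 16.
Molecular formula: C9H16ClNO2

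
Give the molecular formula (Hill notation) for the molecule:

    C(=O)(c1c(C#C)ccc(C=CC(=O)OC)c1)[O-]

C13H9O4-

Heavy atoms from the SMILES: 13 C, 4 O.
Implicit hydrogens by atom environment:
  3 × C (aromatic): 1 H each → 3
  3 × C: 1 H each → 3
  3 × C (aromatic): no H
  3 × C: no H
  3 × O: no H
  1 × C: 3 H
  1 × O (charge -1): no H
  Total hydrogens = 9.
Net charge -1.
Molecular formula: C13H9O4-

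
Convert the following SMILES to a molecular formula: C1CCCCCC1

C7H14

Heavy atoms from the SMILES: 7 C.
Implicit hydrogens by atom environment:
  7 × C: 2 H each → 14
  Total hydrogens = 14.
Molecular formula: C7H14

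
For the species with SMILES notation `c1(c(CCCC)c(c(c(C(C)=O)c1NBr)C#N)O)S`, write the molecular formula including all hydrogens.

C13H15BrN2O2S

Heavy atoms from the SMILES: 1 Br, 13 C, 2 N, 2 O, 1 S.
Implicit hydrogens by atom environment:
  6 × C (aromatic): no H
  3 × C: 2 H each → 6
  2 × C: 3 H each → 6
  2 × C: no H
  1 × Br: no H
  1 × N: 1 H
  1 × N: no H
  1 × O: 1 H
  1 × O: no H
  1 × S: 1 H
  Total hydrogens = 15.
Molecular formula: C13H15BrN2O2S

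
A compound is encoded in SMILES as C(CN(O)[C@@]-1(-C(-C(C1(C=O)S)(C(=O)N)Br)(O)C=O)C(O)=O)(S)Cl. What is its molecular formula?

Heavy atoms from the SMILES: 1 Br, 10 C, 1 Cl, 2 N, 7 O, 2 S.
Implicit hydrogens by atom environment:
  6 × C: no H
  4 × O: no H
  3 × C: 1 H each → 3
  3 × O: 1 H each → 3
  2 × S: 1 H each → 2
  1 × Br: no H
  1 × C: 2 H
  1 × Cl: no H
  1 × N: 2 H
  1 × N: no H
  Total hydrogens = 12.
Molecular formula: C10H12BrClN2O7S2

C10H12BrClN2O7S2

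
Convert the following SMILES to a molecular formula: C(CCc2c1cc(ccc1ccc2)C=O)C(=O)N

C15H15NO2

Heavy atoms from the SMILES: 15 C, 1 N, 2 O.
Implicit hydrogens by atom environment:
  6 × C (aromatic): 1 H each → 6
  4 × C (aromatic): no H
  3 × C: 2 H each → 6
  2 × O: no H
  1 × C: 1 H
  1 × C: no H
  1 × N: 2 H
  Total hydrogens = 15.
Molecular formula: C15H15NO2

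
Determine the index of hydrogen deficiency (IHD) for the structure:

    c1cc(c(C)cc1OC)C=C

5

Molecular formula from the SMILES: C10H12O.
DoU = (2C + 2 + N − H − X)/2 = (2·10 + 2 + 0 − 12 − 0)/2 = 10/2 = 5.
(Structurally: 1 ring(s) + 4 π bond(s) = 5.)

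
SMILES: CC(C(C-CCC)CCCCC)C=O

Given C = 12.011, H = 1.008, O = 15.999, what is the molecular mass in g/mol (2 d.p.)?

198.35

Molecular formula: C13H26O.
M = 13×12.011 + 26×1.008 + 1×15.999 = 198.35 g/mol.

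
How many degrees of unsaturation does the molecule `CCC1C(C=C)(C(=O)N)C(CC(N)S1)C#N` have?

5

Molecular formula from the SMILES: C11H17N3OS.
DoU = (2C + 2 + N − H − X)/2 = (2·11 + 2 + 3 − 17 − 0)/2 = 10/2 = 5.
(Structurally: 1 ring(s) + 4 π bond(s) = 5.)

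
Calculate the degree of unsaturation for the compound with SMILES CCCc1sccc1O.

3

Molecular formula from the SMILES: C7H10OS.
DoU = (2C + 2 + N − H − X)/2 = (2·7 + 2 + 0 − 10 − 0)/2 = 6/2 = 3.
(Structurally: 1 ring(s) + 2 π bond(s) = 3.)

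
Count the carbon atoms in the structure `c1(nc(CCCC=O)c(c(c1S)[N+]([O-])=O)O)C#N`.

10

The symbol for carbon appears 10 times in the SMILES. Lowercase c denotes aromatic carbon and counts toward C.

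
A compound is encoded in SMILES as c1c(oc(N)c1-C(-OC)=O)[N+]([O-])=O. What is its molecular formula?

Heavy atoms from the SMILES: 6 C, 2 N, 5 O.
Implicit hydrogens by atom environment:
  3 × C (aromatic): no H
  3 × O: no H
  1 × C: 3 H
  1 × C (aromatic): 1 H
  1 × C: no H
  1 × N: 2 H
  1 × N (charge +1): no H
  1 × O (aromatic): no H
  1 × O (charge -1): no H
  Total hydrogens = 6.
Molecular formula: C6H6N2O5

C6H6N2O5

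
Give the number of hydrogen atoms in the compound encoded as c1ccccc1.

6

Hydrogens are implicit in SMILES; fill each atom to its normal valence:
  6 × C (aromatic): 1 H each → 6
  Total hydrogens = 6.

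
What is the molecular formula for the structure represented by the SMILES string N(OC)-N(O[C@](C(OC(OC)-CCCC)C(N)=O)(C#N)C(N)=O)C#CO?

C14H23N5O7

Heavy atoms from the SMILES: 14 C, 5 N, 7 O.
Implicit hydrogens by atom environment:
  6 × C: no H
  6 × O: no H
  3 × C: 3 H each → 9
  3 × C: 2 H each → 6
  2 × C: 1 H each → 2
  2 × N: 2 H each → 4
  2 × N: no H
  1 × N: 1 H
  1 × O: 1 H
  Total hydrogens = 23.
Molecular formula: C14H23N5O7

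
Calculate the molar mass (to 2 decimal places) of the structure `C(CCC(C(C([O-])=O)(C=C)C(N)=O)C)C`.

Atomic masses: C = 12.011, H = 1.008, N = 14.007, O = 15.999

Molecular formula: C11H18NO3-.
M = 11×12.011 + 18×1.008 + 1×14.007 + 3×15.999 = 212.27 g/mol.

212.27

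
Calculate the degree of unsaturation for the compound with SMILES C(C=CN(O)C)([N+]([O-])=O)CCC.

Molecular formula from the SMILES: C7H14N2O3.
DoU = (2C + 2 + N − H − X)/2 = (2·7 + 2 + 2 − 14 − 0)/2 = 4/2 = 2.
(Structurally: 0 ring(s) + 2 π bond(s) = 2.)

2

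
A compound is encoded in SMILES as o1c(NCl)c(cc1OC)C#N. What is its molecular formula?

C6H5ClN2O2

Heavy atoms from the SMILES: 6 C, 1 Cl, 2 N, 2 O.
Implicit hydrogens by atom environment:
  3 × C (aromatic): no H
  1 × C: 3 H
  1 × C (aromatic): 1 H
  1 × C: no H
  1 × Cl: no H
  1 × N: 1 H
  1 × N: no H
  1 × O (aromatic): no H
  1 × O: no H
  Total hydrogens = 5.
Molecular formula: C6H5ClN2O2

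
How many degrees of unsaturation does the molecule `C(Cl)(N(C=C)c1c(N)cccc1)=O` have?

Molecular formula from the SMILES: C9H9ClN2O.
DoU = (2C + 2 + N − H − X)/2 = (2·9 + 2 + 2 − 9 − 1)/2 = 12/2 = 6.
(Structurally: 1 ring(s) + 5 π bond(s) = 6.)

6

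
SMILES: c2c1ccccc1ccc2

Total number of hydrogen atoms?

Hydrogens are implicit in SMILES; fill each atom to its normal valence:
  8 × C (aromatic): 1 H each → 8
  2 × C (aromatic): no H
  Total hydrogens = 8.

8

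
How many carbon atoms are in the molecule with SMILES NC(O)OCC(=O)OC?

The symbol for carbon appears 4 times in the SMILES.

4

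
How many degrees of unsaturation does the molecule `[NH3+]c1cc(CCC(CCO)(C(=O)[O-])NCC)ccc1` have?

5

Molecular formula from the SMILES: C14H22N2O3.
DoU = (2C + 2 + N − H − X)/2 = (2·14 + 2 + 2 − 22 − 0)/2 = 10/2 = 5.
(Structurally: 1 ring(s) + 4 π bond(s) = 5.)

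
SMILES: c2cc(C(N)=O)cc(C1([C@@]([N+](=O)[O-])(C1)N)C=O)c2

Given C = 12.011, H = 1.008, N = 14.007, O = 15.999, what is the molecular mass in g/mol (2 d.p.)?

Molecular formula: C11H11N3O4.
M = 11×12.011 + 11×1.008 + 3×14.007 + 4×15.999 = 249.23 g/mol.

249.23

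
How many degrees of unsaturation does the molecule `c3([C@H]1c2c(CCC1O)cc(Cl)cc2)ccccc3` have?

Molecular formula from the SMILES: C16H15ClO.
DoU = (2C + 2 + N − H − X)/2 = (2·16 + 2 + 0 − 15 − 1)/2 = 18/2 = 9.
(Structurally: 3 ring(s) + 6 π bond(s) = 9.)

9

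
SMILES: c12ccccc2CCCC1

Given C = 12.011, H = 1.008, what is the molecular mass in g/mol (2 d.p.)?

132.21

Molecular formula: C10H12.
M = 10×12.011 + 12×1.008 = 132.21 g/mol.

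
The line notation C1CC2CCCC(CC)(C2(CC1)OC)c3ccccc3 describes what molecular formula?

C19H28O

Heavy atoms from the SMILES: 19 C, 1 O.
Implicit hydrogens by atom environment:
  8 × C: 2 H each → 16
  5 × C (aromatic): 1 H each → 5
  2 × C: 3 H each → 6
  2 × C: no H
  1 × C: 1 H
  1 × C (aromatic): no H
  1 × O: no H
  Total hydrogens = 28.
Molecular formula: C19H28O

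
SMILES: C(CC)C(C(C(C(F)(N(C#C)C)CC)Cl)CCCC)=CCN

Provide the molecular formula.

C18H32ClFN2

Heavy atoms from the SMILES: 18 C, 1 Cl, 1 F, 2 N.
Implicit hydrogens by atom environment:
  7 × C: 2 H each → 14
  4 × C: 3 H each → 12
  4 × C: 1 H each → 4
  3 × C: no H
  1 × Cl: no H
  1 × F: no H
  1 × N: 2 H
  1 × N: no H
  Total hydrogens = 32.
Molecular formula: C18H32ClFN2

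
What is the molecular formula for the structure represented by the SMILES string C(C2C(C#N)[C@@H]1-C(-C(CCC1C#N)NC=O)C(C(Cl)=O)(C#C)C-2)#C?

Heavy atoms from the SMILES: 18 C, 1 Cl, 3 N, 2 O.
Implicit hydrogens by atom environment:
  9 × C: 1 H each → 9
  6 × C: no H
  3 × C: 2 H each → 6
  2 × N: no H
  2 × O: no H
  1 × Cl: no H
  1 × N: 1 H
  Total hydrogens = 16.
Molecular formula: C18H16ClN3O2

C18H16ClN3O2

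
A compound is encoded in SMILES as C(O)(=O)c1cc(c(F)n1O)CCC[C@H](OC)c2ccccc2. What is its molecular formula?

C16H18FNO4

Heavy atoms from the SMILES: 16 C, 1 F, 1 N, 4 O.
Implicit hydrogens by atom environment:
  6 × C (aromatic): 1 H each → 6
  4 × C (aromatic): no H
  3 × C: 2 H each → 6
  2 × O: 1 H each → 2
  2 × O: no H
  1 × C: 3 H
  1 × C: 1 H
  1 × C: no H
  1 × F: no H
  1 × N (aromatic): no H
  Total hydrogens = 18.
Molecular formula: C16H18FNO4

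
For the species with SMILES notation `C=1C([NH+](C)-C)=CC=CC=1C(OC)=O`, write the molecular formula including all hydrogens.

C10H14NO2+

Heavy atoms from the SMILES: 10 C, 1 N, 2 O.
Implicit hydrogens by atom environment:
  4 × C (aromatic): 1 H each → 4
  3 × C: 3 H each → 9
  2 × C (aromatic): no H
  2 × O: no H
  1 × C: no H
  1 × N (charge +1): 1 H
  Total hydrogens = 14.
Net charge +1.
Molecular formula: C10H14NO2+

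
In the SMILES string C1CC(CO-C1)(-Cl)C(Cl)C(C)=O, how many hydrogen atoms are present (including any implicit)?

Hydrogens are implicit in SMILES; fill each atom to its normal valence:
  4 × C: 2 H each → 8
  2 × C: no H
  2 × Cl: no H
  2 × O: no H
  1 × C: 3 H
  1 × C: 1 H
  Total hydrogens = 12.

12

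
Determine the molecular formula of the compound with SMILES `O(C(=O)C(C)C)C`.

Heavy atoms from the SMILES: 5 C, 2 O.
Implicit hydrogens by atom environment:
  3 × C: 3 H each → 9
  2 × O: no H
  1 × C: 1 H
  1 × C: no H
  Total hydrogens = 10.
Molecular formula: C5H10O2

C5H10O2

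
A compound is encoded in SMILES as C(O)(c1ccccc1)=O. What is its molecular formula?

C7H6O2

Heavy atoms from the SMILES: 7 C, 2 O.
Implicit hydrogens by atom environment:
  5 × C (aromatic): 1 H each → 5
  1 × C (aromatic): no H
  1 × C: no H
  1 × O: 1 H
  1 × O: no H
  Total hydrogens = 6.
Molecular formula: C7H6O2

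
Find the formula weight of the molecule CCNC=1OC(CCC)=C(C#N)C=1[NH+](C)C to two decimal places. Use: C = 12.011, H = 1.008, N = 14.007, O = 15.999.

Molecular formula: C12H20N3O+.
M = 12×12.011 + 20×1.008 + 3×14.007 + 1×15.999 = 222.31 g/mol.

222.31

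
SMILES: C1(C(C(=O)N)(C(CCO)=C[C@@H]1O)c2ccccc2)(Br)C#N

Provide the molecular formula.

C15H15BrN2O3

Heavy atoms from the SMILES: 1 Br, 15 C, 2 N, 3 O.
Implicit hydrogens by atom environment:
  5 × C (aromatic): 1 H each → 5
  5 × C: no H
  2 × C: 2 H each → 4
  2 × C: 1 H each → 2
  2 × O: 1 H each → 2
  1 × Br: no H
  1 × C (aromatic): no H
  1 × N: 2 H
  1 × N: no H
  1 × O: no H
  Total hydrogens = 15.
Molecular formula: C15H15BrN2O3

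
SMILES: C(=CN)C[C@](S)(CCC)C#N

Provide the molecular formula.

C8H14N2S

Heavy atoms from the SMILES: 8 C, 2 N, 1 S.
Implicit hydrogens by atom environment:
  3 × C: 2 H each → 6
  2 × C: 1 H each → 2
  2 × C: no H
  1 × C: 3 H
  1 × N: 2 H
  1 × N: no H
  1 × S: 1 H
  Total hydrogens = 14.
Molecular formula: C8H14N2S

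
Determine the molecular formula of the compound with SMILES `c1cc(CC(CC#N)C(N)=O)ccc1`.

C11H12N2O

Heavy atoms from the SMILES: 11 C, 2 N, 1 O.
Implicit hydrogens by atom environment:
  5 × C (aromatic): 1 H each → 5
  2 × C: 2 H each → 4
  2 × C: no H
  1 × C: 1 H
  1 × C (aromatic): no H
  1 × N: 2 H
  1 × N: no H
  1 × O: no H
  Total hydrogens = 12.
Molecular formula: C11H12N2O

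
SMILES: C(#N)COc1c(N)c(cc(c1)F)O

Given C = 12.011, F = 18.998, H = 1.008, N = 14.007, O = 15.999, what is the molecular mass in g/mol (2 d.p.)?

182.15

Molecular formula: C8H7FN2O2.
M = 8×12.011 + 1×18.998 + 7×1.008 + 2×14.007 + 2×15.999 = 182.15 g/mol.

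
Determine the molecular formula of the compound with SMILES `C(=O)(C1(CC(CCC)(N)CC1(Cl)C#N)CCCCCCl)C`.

C16H26Cl2N2O

Heavy atoms from the SMILES: 16 C, 2 Cl, 2 N, 1 O.
Implicit hydrogens by atom environment:
  9 × C: 2 H each → 18
  5 × C: no H
  2 × C: 3 H each → 6
  2 × Cl: no H
  1 × N: 2 H
  1 × N: no H
  1 × O: no H
  Total hydrogens = 26.
Molecular formula: C16H26Cl2N2O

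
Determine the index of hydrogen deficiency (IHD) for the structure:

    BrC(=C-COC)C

Molecular formula from the SMILES: C5H9BrO.
DoU = (2C + 2 + N − H − X)/2 = (2·5 + 2 + 0 − 9 − 1)/2 = 2/2 = 1.
(Structurally: 0 ring(s) + 1 π bond(s) = 1.)

1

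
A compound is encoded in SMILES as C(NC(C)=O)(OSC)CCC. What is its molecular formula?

Heavy atoms from the SMILES: 7 C, 1 N, 2 O, 1 S.
Implicit hydrogens by atom environment:
  3 × C: 3 H each → 9
  2 × C: 2 H each → 4
  2 × O: no H
  1 × C: 1 H
  1 × C: no H
  1 × N: 1 H
  1 × S: no H
  Total hydrogens = 15.
Molecular formula: C7H15NO2S

C7H15NO2S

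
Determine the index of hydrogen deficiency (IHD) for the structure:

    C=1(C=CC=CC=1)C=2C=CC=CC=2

Molecular formula from the SMILES: C12H10.
DoU = (2C + 2 + N − H − X)/2 = (2·12 + 2 + 0 − 10 − 0)/2 = 16/2 = 8.
(Structurally: 2 ring(s) + 6 π bond(s) = 8.)

8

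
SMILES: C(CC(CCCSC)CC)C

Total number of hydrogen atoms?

22

Hydrogens are implicit in SMILES; fill each atom to its normal valence:
  6 × C: 2 H each → 12
  3 × C: 3 H each → 9
  1 × C: 1 H
  1 × S: no H
  Total hydrogens = 22.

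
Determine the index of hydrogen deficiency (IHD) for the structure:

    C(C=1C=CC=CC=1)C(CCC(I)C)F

4

Molecular formula from the SMILES: C12H16FI.
DoU = (2C + 2 + N − H − X)/2 = (2·12 + 2 + 0 − 16 − 2)/2 = 8/2 = 4.
(Structurally: 1 ring(s) + 3 π bond(s) = 4.)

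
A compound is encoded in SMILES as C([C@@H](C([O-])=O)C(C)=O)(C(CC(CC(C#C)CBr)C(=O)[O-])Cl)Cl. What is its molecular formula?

[C14H15BrCl2O5]2-

Heavy atoms from the SMILES: 1 Br, 14 C, 2 Cl, 5 O.
Implicit hydrogens by atom environment:
  6 × C: 1 H each → 6
  4 × C: no H
  3 × C: 2 H each → 6
  3 × O: no H
  2 × Cl: no H
  2 × O (charge -1): no H
  1 × Br: no H
  1 × C: 3 H
  Total hydrogens = 15.
Net charge -2.
Molecular formula: [C14H15BrCl2O5]2-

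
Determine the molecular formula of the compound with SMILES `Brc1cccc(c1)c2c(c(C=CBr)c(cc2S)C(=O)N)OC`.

Heavy atoms from the SMILES: 2 Br, 16 C, 1 N, 2 O, 1 S.
Implicit hydrogens by atom environment:
  7 × C (aromatic): no H
  5 × C (aromatic): 1 H each → 5
  2 × Br: no H
  2 × C: 1 H each → 2
  2 × O: no H
  1 × C: 3 H
  1 × C: no H
  1 × N: 2 H
  1 × S: 1 H
  Total hydrogens = 13.
Molecular formula: C16H13Br2NO2S

C16H13Br2NO2S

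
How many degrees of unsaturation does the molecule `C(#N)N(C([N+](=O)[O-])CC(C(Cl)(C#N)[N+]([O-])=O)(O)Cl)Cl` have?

Molecular formula from the SMILES: C6H4Cl3N5O5.
DoU = (2C + 2 + N − H − X)/2 = (2·6 + 2 + 5 − 4 − 3)/2 = 12/2 = 6.
(Structurally: 0 ring(s) + 6 π bond(s) = 6.)

6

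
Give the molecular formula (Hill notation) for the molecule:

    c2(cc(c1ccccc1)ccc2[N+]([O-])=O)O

Heavy atoms from the SMILES: 12 C, 1 N, 3 O.
Implicit hydrogens by atom environment:
  8 × C (aromatic): 1 H each → 8
  4 × C (aromatic): no H
  1 × N (charge +1): no H
  1 × O: 1 H
  1 × O: no H
  1 × O (charge -1): no H
  Total hydrogens = 9.
Molecular formula: C12H9NO3

C12H9NO3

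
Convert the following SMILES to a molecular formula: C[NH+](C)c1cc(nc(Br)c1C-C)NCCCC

C13H23BrN3+

Heavy atoms from the SMILES: 1 Br, 13 C, 3 N.
Implicit hydrogens by atom environment:
  4 × C: 3 H each → 12
  4 × C: 2 H each → 8
  4 × C (aromatic): no H
  1 × Br: no H
  1 × C (aromatic): 1 H
  1 × N (charge +1): 1 H
  1 × N: 1 H
  1 × N (aromatic): no H
  Total hydrogens = 23.
Net charge +1.
Molecular formula: C13H23BrN3+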